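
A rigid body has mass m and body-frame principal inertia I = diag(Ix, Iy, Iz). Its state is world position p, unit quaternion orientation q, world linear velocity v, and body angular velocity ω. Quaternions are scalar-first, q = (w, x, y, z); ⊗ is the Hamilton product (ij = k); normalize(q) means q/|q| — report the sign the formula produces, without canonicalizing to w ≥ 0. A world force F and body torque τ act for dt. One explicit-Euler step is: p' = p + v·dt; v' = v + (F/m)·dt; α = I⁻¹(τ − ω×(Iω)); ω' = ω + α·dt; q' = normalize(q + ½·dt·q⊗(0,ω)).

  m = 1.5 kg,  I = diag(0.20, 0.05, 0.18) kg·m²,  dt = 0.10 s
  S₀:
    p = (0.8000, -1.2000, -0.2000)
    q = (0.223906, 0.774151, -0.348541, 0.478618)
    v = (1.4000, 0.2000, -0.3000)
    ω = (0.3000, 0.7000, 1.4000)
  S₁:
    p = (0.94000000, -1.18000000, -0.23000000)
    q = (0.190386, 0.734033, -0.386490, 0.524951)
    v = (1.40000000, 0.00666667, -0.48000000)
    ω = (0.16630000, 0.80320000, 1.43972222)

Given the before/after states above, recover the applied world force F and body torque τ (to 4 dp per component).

F = (0.0000, -2.9000, -2.7000)
τ = (-0.1400, 0.0600, 0.0400)

v₁ − v₀ = (0.00000000, -0.19333333, -0.18000000)
F = m·Δv/dt = (0.0000, -2.9000, -2.7000)
Δω = ω₁−ω₀ = (-0.13370000, 0.10320000, 0.03972222)
precession coupling = (0.1274, 0.0084, -0.0315)
I·α + gyro = (-0.1400, 0.0600, 0.0400)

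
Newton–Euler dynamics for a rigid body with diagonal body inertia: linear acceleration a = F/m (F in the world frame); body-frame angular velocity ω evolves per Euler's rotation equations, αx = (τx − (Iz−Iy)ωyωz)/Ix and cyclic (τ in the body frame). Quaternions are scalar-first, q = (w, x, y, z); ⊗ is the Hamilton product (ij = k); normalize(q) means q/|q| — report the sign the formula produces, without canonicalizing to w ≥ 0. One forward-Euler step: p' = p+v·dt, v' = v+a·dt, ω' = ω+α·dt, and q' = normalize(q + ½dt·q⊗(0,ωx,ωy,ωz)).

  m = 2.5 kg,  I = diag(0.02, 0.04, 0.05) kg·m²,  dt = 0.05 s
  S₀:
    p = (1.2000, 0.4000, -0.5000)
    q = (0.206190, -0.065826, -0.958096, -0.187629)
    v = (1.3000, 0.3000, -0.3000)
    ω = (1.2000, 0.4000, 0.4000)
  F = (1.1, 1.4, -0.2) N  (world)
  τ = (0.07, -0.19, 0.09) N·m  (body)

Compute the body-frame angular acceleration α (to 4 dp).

precession coupling ω×(Iω) = (0.0016, -0.0144, 0.0096)
(τ − ω×Iω)/I = (3.4200, -4.3900, 1.6080)

α = (3.4200, -4.3900, 1.6080)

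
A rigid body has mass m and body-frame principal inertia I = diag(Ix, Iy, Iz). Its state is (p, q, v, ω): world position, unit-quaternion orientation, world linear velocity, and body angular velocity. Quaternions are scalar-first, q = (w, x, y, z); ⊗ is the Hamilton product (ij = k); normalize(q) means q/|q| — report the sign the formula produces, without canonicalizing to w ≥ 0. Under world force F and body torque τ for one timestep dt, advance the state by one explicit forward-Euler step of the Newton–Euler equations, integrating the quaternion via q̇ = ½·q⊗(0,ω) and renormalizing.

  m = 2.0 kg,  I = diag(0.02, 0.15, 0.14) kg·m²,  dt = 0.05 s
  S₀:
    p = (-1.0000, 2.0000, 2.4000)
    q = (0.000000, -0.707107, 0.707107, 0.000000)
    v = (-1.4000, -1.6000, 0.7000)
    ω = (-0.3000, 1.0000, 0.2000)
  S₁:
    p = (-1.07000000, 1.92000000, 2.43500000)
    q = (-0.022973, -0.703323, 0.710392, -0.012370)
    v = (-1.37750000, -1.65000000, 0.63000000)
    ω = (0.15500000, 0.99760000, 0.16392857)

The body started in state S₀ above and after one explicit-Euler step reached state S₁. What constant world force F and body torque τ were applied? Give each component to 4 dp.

Δv = v₁−v₀ = (0.02250000, -0.05000000, -0.07000000)
applied force F = (0.9000, -2.0000, -2.8000)
ω₁ − ω₀ = (0.45500000, -0.00240000, -0.03607143)
τ = I·(Δω/dt) + ω₀×(Iω₀) = (0.1800, 0.0000, -0.1400)

F = (0.9000, -2.0000, -2.8000)
τ = (0.1800, 0.0000, -0.1400)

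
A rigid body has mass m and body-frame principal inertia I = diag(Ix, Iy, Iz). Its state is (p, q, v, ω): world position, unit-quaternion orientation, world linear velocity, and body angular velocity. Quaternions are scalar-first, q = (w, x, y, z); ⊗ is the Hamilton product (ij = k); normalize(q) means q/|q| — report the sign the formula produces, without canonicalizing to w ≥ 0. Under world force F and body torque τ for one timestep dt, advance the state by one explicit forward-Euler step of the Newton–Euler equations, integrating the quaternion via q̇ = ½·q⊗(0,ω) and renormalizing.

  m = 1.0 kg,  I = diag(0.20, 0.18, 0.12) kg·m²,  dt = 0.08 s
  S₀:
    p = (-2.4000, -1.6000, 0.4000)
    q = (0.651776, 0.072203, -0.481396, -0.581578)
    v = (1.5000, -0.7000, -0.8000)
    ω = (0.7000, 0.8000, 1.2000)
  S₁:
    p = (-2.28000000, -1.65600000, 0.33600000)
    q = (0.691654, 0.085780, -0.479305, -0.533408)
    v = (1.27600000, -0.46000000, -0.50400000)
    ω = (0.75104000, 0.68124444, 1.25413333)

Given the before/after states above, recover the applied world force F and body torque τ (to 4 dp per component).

F = (-2.8000, 3.0000, 3.7000)
τ = (0.0700, -0.2000, 0.0700)

v₁ − v₀ = (-0.22400000, 0.24000000, 0.29600000)
m·(v₁−v₀)/dt = (-2.8000, 3.0000, 3.7000)
ω₁ − ω₀ = (0.05104000, -0.11875556, 0.05413333)
ω₀×(Iω₀) = (-0.0576, 0.0672, -0.0112)
τ = I·(Δω/dt) + ω₀×(Iω₀) = (0.0700, -0.2000, 0.0700)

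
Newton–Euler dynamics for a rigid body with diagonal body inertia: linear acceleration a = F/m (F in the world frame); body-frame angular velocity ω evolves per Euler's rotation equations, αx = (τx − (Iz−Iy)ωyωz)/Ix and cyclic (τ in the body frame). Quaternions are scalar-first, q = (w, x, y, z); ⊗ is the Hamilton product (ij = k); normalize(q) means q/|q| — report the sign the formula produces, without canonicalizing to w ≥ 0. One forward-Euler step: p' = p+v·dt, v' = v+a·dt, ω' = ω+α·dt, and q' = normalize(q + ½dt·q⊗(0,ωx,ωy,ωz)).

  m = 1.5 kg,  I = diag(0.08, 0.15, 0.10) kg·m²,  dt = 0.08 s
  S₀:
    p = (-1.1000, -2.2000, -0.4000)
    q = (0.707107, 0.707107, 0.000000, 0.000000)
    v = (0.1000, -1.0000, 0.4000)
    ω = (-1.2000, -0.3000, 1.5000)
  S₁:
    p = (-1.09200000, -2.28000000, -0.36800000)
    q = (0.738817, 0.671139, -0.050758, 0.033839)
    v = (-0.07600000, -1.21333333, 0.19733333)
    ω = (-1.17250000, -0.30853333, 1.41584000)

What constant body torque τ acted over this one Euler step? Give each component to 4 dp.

Δω = ω₁−ω₀ = (0.02750000, -0.00853333, -0.08416000)
I·α + gyro = (0.0500, 0.0200, -0.0800)

τ = (0.0500, 0.0200, -0.0800)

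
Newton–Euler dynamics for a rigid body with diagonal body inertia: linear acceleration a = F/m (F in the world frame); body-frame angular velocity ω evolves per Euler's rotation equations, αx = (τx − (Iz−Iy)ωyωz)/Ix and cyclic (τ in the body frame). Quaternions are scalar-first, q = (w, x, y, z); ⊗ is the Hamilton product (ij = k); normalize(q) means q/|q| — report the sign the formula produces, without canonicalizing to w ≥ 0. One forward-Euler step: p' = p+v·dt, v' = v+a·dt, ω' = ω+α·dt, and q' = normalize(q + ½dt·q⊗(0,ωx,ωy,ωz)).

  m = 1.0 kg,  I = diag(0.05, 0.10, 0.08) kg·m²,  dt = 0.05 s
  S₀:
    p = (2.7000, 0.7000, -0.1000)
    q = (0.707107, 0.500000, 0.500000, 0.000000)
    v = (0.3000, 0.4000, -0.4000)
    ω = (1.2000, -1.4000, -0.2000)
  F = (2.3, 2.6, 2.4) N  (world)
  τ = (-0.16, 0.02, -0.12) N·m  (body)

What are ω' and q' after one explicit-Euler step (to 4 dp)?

gyro term ω×Iω = (-0.0056, 0.0072, -0.0840)
(τ − ω×Iω)/I = (-3.0880, 0.1280, -0.4500)
ω' = ω + α·dt = (1.0456, -1.3936, -0.2225)
q⊗(0,ω) = (0.1000000, 0.7485284, -0.8899498, -1.4414214)
updated quaternion q' = (0.7088, 0.5182, 0.4772, -0.0360)

ω' = (1.0456, -1.3936, -0.2225)
q' = (0.7088, 0.5182, 0.4772, -0.0360)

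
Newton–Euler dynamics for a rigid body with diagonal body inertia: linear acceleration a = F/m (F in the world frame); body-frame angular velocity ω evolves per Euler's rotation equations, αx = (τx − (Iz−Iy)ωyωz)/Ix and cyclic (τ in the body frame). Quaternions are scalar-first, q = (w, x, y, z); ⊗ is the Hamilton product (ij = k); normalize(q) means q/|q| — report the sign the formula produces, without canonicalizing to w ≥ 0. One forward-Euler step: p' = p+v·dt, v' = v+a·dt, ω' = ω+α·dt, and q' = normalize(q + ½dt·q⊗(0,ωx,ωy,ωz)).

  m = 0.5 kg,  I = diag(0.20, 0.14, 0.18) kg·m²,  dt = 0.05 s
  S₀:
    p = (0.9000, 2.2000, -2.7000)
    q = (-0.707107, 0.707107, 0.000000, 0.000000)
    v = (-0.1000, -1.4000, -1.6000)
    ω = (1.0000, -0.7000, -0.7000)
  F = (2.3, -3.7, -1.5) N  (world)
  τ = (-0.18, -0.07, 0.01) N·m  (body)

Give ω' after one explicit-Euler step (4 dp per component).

ω' = (0.9501, -0.7200, -0.7089)

gyro term ω×Iω = (0.0196, -0.0140, 0.0420)
(τ − ω×Iω)/I = (-0.9980, -0.4000, -0.1778)
new body rate ω' = (0.9501, -0.7200, -0.7089)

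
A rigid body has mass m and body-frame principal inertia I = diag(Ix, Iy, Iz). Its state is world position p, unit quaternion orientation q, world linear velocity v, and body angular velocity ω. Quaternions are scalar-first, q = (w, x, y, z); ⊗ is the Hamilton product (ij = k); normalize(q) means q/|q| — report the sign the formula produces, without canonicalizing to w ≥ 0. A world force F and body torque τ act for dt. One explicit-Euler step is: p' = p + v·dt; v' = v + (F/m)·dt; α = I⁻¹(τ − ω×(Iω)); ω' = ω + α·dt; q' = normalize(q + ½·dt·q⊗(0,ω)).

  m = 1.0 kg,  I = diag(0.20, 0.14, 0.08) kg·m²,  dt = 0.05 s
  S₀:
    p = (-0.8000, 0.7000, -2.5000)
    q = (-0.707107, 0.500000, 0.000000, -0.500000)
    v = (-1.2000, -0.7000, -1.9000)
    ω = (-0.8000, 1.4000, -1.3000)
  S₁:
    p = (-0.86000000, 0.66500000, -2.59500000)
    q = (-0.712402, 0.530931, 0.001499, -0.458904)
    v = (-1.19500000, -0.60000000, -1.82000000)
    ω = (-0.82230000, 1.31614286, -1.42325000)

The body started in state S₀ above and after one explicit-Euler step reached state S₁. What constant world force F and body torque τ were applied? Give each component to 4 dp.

F = (0.1000, 2.0000, 1.6000)
τ = (0.0200, -0.1100, -0.1300)

rate change Δω = (-0.02230000, -0.08385714, -0.12325000)
ω₀×(Iω₀) = (0.1092, 0.1248, 0.0672)
I·α + gyro = (0.0200, -0.1100, -0.1300)
Δv = v₁−v₀ = (0.00500000, 0.10000000, 0.08000000)
F = m·Δv/dt = (0.1000, 2.0000, 1.6000)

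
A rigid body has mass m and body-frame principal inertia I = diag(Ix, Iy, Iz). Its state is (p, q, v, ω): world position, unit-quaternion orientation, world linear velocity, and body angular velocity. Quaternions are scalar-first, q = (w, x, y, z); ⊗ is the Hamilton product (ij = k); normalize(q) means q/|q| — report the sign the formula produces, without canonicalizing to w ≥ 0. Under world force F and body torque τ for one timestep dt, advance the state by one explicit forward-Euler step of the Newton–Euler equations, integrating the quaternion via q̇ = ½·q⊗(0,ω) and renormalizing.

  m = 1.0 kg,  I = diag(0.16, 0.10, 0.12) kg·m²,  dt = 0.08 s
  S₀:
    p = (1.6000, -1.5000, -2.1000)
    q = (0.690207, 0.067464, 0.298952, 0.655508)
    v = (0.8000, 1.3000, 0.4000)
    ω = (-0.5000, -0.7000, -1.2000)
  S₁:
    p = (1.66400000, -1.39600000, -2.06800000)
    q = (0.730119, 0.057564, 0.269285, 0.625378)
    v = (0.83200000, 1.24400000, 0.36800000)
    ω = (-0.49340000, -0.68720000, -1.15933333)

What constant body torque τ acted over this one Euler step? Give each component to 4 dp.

τ = (0.0300, 0.0400, 0.0400)

Δω = ω₁−ω₀ = (0.00660000, 0.01280000, 0.04066667)
I·α + gyro = (0.0300, 0.0400, 0.0400)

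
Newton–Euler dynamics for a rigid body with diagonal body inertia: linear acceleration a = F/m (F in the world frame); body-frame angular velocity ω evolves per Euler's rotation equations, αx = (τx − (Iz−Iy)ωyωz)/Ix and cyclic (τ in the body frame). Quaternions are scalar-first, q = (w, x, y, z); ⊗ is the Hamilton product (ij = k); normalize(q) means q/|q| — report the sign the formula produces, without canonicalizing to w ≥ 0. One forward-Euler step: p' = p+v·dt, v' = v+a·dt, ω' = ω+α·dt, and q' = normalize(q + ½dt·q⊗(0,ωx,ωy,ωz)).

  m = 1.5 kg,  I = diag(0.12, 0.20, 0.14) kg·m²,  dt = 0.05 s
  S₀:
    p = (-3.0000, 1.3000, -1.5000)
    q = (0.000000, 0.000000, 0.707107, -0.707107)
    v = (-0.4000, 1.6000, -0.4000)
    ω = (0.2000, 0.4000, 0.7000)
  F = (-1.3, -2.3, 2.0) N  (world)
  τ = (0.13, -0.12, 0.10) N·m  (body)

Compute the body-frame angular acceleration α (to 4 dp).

gyro term ω×Iω = (-0.0168, -0.0028, 0.0064)
α = I⁻¹(τ − ω×Iω) = (1.2233, -0.5860, 0.6686)

α = (1.2233, -0.5860, 0.6686)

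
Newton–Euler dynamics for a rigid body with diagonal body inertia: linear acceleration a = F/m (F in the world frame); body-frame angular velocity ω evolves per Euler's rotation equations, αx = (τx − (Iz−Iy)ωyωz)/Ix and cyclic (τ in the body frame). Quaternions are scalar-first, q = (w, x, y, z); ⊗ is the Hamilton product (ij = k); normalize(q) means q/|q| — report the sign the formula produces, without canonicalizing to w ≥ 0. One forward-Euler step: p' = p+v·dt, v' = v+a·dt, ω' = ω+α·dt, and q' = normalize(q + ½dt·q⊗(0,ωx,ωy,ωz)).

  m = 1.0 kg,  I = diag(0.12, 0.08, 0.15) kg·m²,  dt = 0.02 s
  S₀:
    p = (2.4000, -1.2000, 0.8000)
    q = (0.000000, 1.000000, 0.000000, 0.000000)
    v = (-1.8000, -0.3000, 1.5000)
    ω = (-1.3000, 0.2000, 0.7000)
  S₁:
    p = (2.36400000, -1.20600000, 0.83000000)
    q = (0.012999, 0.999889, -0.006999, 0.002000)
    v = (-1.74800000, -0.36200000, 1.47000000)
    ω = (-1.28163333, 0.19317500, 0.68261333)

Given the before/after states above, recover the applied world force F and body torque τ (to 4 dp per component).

F = (2.6000, -3.1000, -1.5000)
τ = (0.1200, 0.0000, -0.1200)

rate change Δω = (0.01836667, -0.00682500, -0.01738667)
ω₀×(Iω₀) = (0.0098, 0.0273, 0.0104)
I·α + gyro = (0.1200, 0.0000, -0.1200)
v₁ − v₀ = (0.05200000, -0.06200000, -0.03000000)
applied force F = (2.6000, -3.1000, -1.5000)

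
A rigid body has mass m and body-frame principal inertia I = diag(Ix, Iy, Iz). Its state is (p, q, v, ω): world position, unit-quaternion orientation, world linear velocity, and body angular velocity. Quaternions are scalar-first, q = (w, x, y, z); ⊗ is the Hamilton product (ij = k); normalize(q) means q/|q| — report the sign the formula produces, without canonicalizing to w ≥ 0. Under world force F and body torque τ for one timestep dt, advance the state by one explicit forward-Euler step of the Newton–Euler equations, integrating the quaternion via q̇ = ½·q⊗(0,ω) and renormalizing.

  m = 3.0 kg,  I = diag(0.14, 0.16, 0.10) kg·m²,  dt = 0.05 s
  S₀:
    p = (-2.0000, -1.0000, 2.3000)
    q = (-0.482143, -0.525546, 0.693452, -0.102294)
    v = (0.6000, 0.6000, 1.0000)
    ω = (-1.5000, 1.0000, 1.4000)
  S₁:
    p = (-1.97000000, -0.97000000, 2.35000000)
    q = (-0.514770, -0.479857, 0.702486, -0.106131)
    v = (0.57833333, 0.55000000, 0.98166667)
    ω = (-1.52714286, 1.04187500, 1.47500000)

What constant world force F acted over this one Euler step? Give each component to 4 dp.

Δv = v₁−v₀ = (-0.02166667, -0.05000000, -0.01833333)
m·(v₁−v₀)/dt = (-1.3000, -3.0000, -1.1000)

F = (-1.3000, -3.0000, -1.1000)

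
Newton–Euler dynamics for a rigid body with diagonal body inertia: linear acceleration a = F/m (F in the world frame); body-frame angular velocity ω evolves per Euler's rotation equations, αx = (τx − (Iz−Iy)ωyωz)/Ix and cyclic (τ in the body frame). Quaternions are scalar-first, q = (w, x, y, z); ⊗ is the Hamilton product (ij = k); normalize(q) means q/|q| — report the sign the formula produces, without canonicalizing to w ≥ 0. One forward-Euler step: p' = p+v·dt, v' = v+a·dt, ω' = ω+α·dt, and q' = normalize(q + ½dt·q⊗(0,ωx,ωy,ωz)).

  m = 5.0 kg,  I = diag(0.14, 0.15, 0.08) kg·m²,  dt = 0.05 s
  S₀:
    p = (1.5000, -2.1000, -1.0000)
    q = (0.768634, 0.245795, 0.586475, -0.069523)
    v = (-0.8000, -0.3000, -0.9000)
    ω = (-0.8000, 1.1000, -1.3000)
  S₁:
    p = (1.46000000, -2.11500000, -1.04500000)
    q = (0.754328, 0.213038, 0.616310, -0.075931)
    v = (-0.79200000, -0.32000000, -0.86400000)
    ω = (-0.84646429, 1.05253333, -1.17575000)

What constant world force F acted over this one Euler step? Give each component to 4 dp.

F = (0.8000, -2.0000, 3.6000)

Δv = v₁−v₀ = (0.00800000, -0.02000000, 0.03600000)
applied force F = (0.8000, -2.0000, 3.6000)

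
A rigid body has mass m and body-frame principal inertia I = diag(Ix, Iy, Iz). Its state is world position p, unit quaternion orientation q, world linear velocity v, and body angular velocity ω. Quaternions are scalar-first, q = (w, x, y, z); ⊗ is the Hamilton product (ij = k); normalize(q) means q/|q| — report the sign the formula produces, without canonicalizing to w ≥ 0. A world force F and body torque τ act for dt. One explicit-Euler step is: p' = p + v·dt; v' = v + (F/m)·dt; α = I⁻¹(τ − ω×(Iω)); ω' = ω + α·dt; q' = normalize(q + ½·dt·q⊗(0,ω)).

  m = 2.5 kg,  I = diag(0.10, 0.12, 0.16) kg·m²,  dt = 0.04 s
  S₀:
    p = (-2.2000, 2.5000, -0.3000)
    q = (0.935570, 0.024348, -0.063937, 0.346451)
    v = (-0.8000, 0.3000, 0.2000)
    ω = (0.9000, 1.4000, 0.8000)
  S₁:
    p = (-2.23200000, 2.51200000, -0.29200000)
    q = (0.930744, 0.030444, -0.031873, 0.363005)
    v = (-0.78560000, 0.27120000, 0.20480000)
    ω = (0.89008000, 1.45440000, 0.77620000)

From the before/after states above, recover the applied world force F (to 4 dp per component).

F = (0.9000, -1.8000, 0.3000)

v₁ − v₀ = (0.01440000, -0.02880000, 0.00480000)
applied force F = (0.9000, -1.8000, 0.3000)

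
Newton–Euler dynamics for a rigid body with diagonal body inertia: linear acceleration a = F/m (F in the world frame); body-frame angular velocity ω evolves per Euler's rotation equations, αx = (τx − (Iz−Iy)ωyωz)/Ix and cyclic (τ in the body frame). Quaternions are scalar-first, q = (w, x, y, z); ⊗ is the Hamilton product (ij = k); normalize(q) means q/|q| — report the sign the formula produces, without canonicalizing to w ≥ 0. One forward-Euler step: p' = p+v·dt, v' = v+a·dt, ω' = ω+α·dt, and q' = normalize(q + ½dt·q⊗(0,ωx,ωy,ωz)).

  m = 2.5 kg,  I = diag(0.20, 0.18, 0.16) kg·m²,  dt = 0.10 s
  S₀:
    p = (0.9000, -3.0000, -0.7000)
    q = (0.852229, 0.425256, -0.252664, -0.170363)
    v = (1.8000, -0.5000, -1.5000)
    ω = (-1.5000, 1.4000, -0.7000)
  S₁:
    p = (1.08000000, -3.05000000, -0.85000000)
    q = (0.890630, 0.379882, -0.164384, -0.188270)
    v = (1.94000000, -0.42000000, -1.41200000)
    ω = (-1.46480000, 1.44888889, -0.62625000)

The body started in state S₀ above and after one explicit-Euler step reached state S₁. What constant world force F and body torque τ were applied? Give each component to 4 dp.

F = (3.5000, 2.0000, 2.2000)
τ = (0.0900, 0.1300, 0.1600)

Δv = v₁−v₀ = (0.14000000, 0.08000000, 0.08800000)
applied force F = (3.5000, 2.0000, 2.2000)
Δω = ω₁−ω₀ = (0.03520000, 0.04888889, 0.07375000)
ω₀×(Iω₀) = (0.0196, 0.0420, 0.0420)
I·α + gyro = (0.0900, 0.1300, 0.1600)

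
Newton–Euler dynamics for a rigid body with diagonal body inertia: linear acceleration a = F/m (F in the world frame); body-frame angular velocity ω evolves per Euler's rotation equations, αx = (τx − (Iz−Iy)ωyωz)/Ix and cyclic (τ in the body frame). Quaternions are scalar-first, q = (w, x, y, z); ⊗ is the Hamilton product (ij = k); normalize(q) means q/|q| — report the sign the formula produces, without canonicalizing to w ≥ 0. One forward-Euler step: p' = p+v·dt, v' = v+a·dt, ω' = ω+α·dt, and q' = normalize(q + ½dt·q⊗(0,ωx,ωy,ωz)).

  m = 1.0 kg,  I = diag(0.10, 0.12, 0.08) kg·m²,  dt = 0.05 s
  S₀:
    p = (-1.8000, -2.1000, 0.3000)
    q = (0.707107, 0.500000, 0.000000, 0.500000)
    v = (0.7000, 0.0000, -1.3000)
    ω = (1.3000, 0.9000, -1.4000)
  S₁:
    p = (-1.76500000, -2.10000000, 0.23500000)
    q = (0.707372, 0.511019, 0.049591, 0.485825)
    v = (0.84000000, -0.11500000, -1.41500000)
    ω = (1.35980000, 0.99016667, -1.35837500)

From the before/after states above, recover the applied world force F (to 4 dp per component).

F = (2.8000, -2.3000, -2.3000)

v₁ − v₀ = (0.14000000, -0.11500000, -0.11500000)
applied force F = (2.8000, -2.3000, -2.3000)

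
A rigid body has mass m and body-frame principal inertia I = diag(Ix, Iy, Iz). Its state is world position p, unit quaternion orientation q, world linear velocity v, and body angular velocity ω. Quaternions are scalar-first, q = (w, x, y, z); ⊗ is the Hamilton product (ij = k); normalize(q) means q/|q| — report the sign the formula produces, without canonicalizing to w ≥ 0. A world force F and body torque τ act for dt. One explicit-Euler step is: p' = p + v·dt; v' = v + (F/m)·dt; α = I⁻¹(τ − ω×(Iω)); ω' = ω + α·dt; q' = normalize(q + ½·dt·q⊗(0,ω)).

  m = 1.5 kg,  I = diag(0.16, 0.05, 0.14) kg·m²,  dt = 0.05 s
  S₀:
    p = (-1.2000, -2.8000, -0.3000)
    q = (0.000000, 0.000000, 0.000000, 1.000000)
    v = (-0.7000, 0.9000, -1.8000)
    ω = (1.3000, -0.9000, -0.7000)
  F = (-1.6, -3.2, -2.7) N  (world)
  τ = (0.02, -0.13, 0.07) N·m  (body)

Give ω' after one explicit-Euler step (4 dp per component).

ω' = (1.2885, -1.0118, -0.7210)

angular accel α = (-0.2294, -2.2360, -0.4193)
new body rate ω' = (1.2885, -1.0118, -0.7210)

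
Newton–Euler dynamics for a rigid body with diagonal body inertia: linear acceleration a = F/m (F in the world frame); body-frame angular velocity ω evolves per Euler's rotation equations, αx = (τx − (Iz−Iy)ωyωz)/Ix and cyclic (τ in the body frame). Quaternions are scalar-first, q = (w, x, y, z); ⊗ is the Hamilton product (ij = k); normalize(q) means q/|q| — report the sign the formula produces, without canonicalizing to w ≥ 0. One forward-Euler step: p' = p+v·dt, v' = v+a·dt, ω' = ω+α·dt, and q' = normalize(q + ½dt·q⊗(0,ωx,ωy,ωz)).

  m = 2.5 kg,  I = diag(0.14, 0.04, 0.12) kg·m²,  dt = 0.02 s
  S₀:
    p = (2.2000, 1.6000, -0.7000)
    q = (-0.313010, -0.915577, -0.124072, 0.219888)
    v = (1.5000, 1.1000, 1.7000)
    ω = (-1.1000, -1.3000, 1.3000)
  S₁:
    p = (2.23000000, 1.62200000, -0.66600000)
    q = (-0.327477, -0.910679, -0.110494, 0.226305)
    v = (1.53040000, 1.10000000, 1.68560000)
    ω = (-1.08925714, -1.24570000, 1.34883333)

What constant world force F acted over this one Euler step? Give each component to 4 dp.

F = (3.8000, 0.0000, -1.8000)

Δv = v₁−v₀ = (0.03040000, 0.00000000, -0.01440000)
applied force F = (3.8000, 0.0000, -1.8000)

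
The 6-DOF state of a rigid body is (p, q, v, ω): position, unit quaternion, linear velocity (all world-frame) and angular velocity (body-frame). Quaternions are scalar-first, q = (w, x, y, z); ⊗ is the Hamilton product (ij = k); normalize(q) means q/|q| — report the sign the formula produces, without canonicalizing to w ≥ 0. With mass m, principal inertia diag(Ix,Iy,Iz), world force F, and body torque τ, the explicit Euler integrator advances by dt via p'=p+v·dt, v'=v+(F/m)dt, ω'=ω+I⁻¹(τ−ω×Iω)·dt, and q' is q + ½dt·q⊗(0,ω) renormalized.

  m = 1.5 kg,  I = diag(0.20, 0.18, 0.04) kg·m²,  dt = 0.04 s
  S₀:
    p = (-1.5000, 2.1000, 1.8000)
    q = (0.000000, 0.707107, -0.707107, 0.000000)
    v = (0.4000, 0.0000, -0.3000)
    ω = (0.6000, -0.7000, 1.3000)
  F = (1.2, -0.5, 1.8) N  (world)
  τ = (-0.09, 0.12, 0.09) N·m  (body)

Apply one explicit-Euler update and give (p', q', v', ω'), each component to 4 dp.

linear accel F/m = (0.8000, -0.3333, 1.2000)
p + v·dt = (-1.4840, 2.1000, 1.7880)
new velocity v' = (0.4320, -0.0133, -0.2520)
gyro term ω×Iω = (0.1274, 0.1248, 0.0084)
α = I⁻¹(τ − ω×Iω) = (-1.0870, -0.0267, 2.0400)
ω' = ω + α·dt = (0.5565, -0.7011, 1.3816)
2q̇ = q⊗(0,ω) = (-0.9192391, -0.9192391, -0.9192391, -0.0707107)
q + ½dt·q⊗(0,ω), renormalized = (-0.0184, 0.6884, -0.7251, -0.0014)

p' = (-1.4840, 2.1000, 1.7880)
q' = (-0.0184, 0.6884, -0.7251, -0.0014)
v' = (0.4320, -0.0133, -0.2520)
ω' = (0.5565, -0.7011, 1.3816)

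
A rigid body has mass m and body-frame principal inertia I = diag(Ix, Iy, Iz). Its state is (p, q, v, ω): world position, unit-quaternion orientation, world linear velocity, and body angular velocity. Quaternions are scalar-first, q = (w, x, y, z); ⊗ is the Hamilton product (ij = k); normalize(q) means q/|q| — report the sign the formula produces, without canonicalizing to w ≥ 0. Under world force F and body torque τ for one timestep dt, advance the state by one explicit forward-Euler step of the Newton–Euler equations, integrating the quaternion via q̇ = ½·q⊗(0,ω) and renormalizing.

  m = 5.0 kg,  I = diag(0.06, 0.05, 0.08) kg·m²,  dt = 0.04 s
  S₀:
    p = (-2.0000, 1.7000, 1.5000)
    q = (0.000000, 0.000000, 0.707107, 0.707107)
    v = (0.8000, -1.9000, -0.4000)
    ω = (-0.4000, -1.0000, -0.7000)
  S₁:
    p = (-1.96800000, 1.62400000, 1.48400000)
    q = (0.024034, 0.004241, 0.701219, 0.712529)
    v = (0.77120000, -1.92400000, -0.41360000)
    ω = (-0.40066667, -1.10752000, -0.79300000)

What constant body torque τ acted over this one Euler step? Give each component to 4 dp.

τ = (0.0200, -0.1400, -0.1900)

rate change Δω = (-0.00066667, -0.10752000, -0.09300000)
gyro term ω₀×Iω₀ = (0.0210, -0.0056, -0.0040)
I·α + gyro = (0.0200, -0.1400, -0.1900)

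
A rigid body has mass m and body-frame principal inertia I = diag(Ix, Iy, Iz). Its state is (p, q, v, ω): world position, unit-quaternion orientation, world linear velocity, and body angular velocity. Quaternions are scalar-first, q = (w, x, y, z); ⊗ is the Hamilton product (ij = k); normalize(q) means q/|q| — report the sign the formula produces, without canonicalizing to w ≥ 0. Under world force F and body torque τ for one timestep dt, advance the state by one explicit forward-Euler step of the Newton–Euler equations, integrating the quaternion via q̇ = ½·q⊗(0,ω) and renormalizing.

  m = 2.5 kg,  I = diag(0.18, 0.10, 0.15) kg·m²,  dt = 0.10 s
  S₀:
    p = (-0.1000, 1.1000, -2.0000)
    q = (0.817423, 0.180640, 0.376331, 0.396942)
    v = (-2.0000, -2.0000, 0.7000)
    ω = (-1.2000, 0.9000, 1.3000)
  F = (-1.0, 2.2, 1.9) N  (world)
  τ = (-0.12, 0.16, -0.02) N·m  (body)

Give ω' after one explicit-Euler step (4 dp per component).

ω' = (-1.2992, 1.1068, 1.2291)

gyro term ω×Iω = (0.0585, -0.0468, 0.0864)
angular accel α = (-0.9917, 2.0680, -0.7093)
new body rate ω' = (-1.2992, 1.1068, 1.2291)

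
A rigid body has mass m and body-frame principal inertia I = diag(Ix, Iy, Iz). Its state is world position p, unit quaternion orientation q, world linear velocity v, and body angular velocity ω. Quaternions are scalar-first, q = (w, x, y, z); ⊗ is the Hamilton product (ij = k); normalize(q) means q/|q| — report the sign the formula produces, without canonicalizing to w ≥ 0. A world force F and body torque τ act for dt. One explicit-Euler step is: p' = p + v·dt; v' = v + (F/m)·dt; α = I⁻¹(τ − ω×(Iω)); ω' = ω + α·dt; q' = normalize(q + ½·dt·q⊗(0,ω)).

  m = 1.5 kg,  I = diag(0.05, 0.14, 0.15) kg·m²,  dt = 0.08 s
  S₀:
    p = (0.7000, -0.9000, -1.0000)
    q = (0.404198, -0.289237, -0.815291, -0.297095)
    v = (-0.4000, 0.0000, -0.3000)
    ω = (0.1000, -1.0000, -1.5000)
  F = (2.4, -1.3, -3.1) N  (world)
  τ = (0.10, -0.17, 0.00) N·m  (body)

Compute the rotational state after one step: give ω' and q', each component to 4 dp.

ω' = (0.2360, -1.1057, -1.4952)
q' = (0.3540, -0.2499, -0.8478, -0.3057)

(τ − ω×Iω)/I = (1.7000, -1.3214, 0.0600)
new body rate ω' = (0.2360, -1.1057, -1.4952)
q⊗(0,ω) = (-1.2320098, 0.9662613, -0.8677630, -0.2355309)
q + ½dt·q⊗(0,ω), renormalized = (0.3540, -0.2499, -0.8478, -0.3057)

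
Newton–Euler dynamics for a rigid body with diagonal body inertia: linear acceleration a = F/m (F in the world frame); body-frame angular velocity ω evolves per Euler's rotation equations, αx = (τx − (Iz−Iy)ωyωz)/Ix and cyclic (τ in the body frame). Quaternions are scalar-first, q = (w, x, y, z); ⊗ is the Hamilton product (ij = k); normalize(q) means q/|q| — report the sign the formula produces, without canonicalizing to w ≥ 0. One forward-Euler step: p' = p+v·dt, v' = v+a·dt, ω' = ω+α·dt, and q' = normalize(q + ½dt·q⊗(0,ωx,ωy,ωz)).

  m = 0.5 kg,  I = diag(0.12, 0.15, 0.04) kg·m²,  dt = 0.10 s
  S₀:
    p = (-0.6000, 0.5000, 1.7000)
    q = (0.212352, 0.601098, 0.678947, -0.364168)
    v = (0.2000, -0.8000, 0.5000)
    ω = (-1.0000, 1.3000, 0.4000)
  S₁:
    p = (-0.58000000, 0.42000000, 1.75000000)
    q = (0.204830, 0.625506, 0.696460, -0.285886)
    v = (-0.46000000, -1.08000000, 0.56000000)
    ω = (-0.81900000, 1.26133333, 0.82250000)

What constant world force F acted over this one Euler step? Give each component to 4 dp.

velocity change Δv = (-0.66000000, -0.28000000, 0.06000000)
F = m·Δv/dt = (-3.3000, -1.4000, 0.3000)

F = (-3.3000, -1.4000, 0.3000)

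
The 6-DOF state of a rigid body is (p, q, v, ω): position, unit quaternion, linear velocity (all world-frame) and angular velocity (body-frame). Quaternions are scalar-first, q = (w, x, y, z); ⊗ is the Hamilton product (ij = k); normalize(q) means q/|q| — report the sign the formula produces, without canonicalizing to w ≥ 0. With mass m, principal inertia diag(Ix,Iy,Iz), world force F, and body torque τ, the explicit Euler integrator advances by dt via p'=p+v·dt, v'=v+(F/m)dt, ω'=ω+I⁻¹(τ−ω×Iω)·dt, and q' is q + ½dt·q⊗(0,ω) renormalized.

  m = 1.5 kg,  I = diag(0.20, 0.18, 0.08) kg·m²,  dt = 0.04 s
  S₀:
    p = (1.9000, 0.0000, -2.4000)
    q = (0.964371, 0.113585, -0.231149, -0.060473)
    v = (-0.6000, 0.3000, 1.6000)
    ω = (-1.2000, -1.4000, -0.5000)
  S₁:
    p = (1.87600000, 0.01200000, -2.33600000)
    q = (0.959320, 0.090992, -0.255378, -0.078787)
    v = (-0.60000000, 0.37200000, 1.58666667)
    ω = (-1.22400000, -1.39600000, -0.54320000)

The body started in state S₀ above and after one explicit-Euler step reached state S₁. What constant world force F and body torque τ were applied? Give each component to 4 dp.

ω₁ − ω₀ = (-0.02400000, 0.00400000, -0.04320000)
precession coupling = (-0.0700, 0.0720, -0.0336)
applied torque τ = (-0.1900, 0.0900, -0.1200)
v₁ − v₀ = (0.00000000, 0.07200000, -0.01333333)
applied force F = (0.0000, 2.7000, -0.5000)

F = (0.0000, 2.7000, -0.5000)
τ = (-0.1900, 0.0900, -0.1200)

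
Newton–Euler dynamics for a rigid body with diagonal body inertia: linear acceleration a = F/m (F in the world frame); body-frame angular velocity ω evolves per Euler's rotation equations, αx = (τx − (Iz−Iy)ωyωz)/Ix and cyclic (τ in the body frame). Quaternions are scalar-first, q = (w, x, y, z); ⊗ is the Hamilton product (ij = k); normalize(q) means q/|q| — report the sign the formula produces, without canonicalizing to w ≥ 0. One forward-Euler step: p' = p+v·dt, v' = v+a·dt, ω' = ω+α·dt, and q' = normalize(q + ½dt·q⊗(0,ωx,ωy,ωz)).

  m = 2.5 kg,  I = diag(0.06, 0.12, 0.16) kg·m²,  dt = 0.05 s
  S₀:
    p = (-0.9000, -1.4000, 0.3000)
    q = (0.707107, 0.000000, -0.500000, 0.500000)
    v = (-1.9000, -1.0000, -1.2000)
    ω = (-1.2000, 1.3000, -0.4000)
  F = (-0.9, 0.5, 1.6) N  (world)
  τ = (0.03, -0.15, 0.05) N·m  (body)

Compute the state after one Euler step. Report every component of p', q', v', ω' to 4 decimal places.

a = (-0.3600, 0.2000, 0.6400)
new position p' = (-0.9950, -1.4500, 0.2400)
new velocity v' = (-1.9180, -0.9900, -1.1680)
precession coupling ω×(Iω) = (-0.0208, -0.0480, -0.0936)
(τ − ω×Iω)/I = (0.8467, -0.8500, 0.8975)
ω' = ω + α·dt = (-1.1577, 1.2575, -0.3551)
Hamilton product q⊗(0,ω) = (0.8500000, -1.2985284, 0.3192391, -0.8828428)
q + ½dt·q⊗(0,ω), renormalized = (0.7276, -0.0324, -0.4915, 0.4774)

p' = (-0.9950, -1.4500, 0.2400)
q' = (0.7276, -0.0324, -0.4915, 0.4774)
v' = (-1.9180, -0.9900, -1.1680)
ω' = (-1.1577, 1.2575, -0.3551)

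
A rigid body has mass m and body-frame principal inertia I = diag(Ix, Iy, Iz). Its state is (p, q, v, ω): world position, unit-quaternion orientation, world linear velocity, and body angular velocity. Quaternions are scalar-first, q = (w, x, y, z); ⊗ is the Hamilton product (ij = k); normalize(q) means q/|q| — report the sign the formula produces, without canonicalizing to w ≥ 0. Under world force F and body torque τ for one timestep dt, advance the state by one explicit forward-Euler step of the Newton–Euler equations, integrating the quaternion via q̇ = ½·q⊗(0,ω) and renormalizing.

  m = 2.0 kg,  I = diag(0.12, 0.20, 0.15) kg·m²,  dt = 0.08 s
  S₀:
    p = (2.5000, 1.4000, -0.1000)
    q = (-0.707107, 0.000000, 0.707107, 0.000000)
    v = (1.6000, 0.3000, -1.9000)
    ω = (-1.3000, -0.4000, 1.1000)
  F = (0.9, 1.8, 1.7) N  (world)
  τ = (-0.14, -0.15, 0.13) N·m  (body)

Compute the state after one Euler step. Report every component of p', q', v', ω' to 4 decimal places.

p' = (2.6280, 1.4240, -0.2520)
q' = (-0.6941, 0.0677, 0.7167, 0.0056)
v' = (1.6360, 0.3720, -1.8320)
ω' = (-1.4080, -0.4772, 1.1471)

gyro term ω×Iω = (0.0220, 0.0429, 0.0416)
α = I⁻¹(τ − ω×Iω) = (-1.3500, -0.9645, 0.5893)
ω + α·dt = (-1.4080, -0.4772, 1.1471)
2q̇ = q⊗(0,ω) = (0.2828428, 1.6970568, 0.2828428, 0.1414214)
q' = normalize(q + ½dt·q⊗(0,ω)) = (-0.6941, 0.0677, 0.7167, 0.0056)
a = F/m = (0.4500, 0.9000, 0.8500)
p + v·dt = (2.6280, 1.4240, -0.2520)
v' = v + a·dt = (1.6360, 0.3720, -1.8320)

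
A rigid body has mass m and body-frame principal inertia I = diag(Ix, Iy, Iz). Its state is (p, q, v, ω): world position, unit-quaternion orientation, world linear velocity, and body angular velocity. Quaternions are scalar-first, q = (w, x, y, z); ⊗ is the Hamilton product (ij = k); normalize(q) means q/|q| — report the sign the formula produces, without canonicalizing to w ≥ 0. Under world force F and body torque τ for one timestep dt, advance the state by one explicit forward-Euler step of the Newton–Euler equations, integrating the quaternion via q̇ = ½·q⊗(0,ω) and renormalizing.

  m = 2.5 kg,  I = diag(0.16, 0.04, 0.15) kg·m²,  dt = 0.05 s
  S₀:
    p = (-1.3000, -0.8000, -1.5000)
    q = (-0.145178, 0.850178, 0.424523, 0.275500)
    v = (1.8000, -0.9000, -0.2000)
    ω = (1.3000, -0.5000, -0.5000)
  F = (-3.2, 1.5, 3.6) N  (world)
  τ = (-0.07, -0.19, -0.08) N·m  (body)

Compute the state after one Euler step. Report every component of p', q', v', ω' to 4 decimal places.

p' = (-1.2100, -0.8450, -1.5100)
q' = (-0.1639, 0.8430, 0.4456, 0.2527)
v' = (1.7360, -0.8700, -0.1280)
ω' = (1.2695, -0.7294, -0.5527)

α = I⁻¹(τ − ω×Iω) = (-0.6094, -4.5875, -1.0533)
ω' = ω + α·dt = (1.2695, -0.7294, -0.5527)
Hamilton product q⊗(0,ω) = (-0.7552199, -0.2632429, 0.8558280, -0.9043799)
updated quaternion q' = (-0.1639, 0.8430, 0.4456, 0.2527)
new position p' = (-1.2100, -0.8450, -1.5100)
new velocity v' = (1.7360, -0.8700, -0.1280)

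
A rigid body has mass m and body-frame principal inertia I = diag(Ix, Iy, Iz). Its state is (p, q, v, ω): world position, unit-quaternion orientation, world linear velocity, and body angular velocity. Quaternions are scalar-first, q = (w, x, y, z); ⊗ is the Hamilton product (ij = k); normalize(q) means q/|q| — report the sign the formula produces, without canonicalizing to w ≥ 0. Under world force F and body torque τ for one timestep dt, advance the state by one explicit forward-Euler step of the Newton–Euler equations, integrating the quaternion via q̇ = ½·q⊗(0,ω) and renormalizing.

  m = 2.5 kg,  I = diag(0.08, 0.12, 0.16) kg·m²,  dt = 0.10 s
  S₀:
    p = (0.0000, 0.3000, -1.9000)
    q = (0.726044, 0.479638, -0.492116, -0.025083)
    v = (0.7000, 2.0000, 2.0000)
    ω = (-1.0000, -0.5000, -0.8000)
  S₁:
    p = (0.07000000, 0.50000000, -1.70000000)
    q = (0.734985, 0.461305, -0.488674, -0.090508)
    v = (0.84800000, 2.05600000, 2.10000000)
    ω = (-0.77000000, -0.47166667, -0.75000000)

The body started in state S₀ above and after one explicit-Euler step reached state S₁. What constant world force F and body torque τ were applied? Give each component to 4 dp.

rate change Δω = (0.23000000, 0.02833333, 0.05000000)
applied torque τ = (0.2000, -0.0300, 0.1000)
Δv = v₁−v₀ = (0.14800000, 0.05600000, 0.10000000)
F = m·Δv/dt = (3.7000, 1.4000, 2.5000)

F = (3.7000, 1.4000, 2.5000)
τ = (0.2000, -0.0300, 0.1000)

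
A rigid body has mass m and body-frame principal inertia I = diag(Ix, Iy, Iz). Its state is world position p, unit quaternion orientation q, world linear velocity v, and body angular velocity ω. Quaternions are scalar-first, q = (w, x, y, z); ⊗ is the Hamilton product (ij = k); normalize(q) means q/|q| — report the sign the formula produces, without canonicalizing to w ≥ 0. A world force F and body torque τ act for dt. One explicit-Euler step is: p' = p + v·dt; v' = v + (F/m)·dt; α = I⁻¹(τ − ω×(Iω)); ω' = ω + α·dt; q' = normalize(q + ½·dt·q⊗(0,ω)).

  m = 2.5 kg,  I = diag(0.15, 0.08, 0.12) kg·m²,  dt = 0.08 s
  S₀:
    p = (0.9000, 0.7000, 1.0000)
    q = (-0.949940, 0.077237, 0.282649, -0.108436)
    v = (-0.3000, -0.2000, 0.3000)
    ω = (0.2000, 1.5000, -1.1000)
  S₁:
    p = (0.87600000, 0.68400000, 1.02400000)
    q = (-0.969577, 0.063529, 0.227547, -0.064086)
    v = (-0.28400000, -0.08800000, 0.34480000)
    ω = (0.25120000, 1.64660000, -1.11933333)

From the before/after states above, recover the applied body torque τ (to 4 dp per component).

Δω = ω₁−ω₀ = (0.05120000, 0.14660000, -0.01933333)
gyro term ω₀×Iω₀ = (-0.0660, -0.0066, -0.0210)
I·α + gyro = (0.0300, 0.1400, -0.0500)

τ = (0.0300, 0.1400, -0.0500)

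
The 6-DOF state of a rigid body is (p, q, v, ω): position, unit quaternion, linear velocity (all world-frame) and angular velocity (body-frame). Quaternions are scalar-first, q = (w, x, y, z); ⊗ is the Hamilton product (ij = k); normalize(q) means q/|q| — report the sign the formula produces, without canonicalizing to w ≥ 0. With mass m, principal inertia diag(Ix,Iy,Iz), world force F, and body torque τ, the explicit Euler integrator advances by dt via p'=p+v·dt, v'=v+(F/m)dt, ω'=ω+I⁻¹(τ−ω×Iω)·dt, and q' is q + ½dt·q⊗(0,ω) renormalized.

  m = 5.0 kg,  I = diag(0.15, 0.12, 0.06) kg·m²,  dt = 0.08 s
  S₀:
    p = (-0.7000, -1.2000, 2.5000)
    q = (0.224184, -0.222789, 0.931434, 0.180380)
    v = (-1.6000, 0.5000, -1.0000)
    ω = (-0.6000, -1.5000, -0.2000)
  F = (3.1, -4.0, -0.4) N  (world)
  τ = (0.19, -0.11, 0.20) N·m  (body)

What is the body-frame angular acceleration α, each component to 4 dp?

α = (1.3867, -1.0067, 3.7833)

gyro term ω×Iω = (-0.0180, 0.0108, -0.0270)
α = I⁻¹(τ − ω×Iω) = (1.3867, -1.0067, 3.7833)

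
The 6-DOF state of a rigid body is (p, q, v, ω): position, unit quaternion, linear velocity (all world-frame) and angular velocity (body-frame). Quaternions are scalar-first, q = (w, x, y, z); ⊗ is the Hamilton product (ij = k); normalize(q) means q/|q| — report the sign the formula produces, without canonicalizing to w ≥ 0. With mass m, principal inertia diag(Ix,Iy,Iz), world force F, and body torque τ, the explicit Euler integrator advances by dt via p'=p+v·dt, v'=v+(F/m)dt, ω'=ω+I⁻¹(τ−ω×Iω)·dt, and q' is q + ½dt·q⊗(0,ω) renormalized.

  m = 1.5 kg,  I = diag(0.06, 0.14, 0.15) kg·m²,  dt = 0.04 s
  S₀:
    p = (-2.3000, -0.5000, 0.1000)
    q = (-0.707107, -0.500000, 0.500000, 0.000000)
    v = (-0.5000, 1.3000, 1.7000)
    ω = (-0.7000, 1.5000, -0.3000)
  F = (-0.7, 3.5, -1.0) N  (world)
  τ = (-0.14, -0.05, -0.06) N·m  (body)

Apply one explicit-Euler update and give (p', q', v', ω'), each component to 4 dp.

a = F/m = (-0.4667, 2.3333, -0.6667)
p + v·dt = (-2.3200, -0.4480, 0.1680)
v' = v + a·dt = (-0.5187, 1.3933, 1.6733)
(τ − ω×Iω)/I = (-2.2583, -0.2221, 0.1600)
new body rate ω' = (-0.7903, 1.4911, -0.2936)
Hamilton product q⊗(0,ω) = (-1.1000000, 0.3449749, -1.2106605, -0.1878679)
q' = normalize(q + ½dt·q⊗(0,ω)) = (-0.7287, -0.4928, 0.4755, -0.0038)

p' = (-2.3200, -0.4480, 0.1680)
q' = (-0.7287, -0.4928, 0.4755, -0.0038)
v' = (-0.5187, 1.3933, 1.6733)
ω' = (-0.7903, 1.4911, -0.2936)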